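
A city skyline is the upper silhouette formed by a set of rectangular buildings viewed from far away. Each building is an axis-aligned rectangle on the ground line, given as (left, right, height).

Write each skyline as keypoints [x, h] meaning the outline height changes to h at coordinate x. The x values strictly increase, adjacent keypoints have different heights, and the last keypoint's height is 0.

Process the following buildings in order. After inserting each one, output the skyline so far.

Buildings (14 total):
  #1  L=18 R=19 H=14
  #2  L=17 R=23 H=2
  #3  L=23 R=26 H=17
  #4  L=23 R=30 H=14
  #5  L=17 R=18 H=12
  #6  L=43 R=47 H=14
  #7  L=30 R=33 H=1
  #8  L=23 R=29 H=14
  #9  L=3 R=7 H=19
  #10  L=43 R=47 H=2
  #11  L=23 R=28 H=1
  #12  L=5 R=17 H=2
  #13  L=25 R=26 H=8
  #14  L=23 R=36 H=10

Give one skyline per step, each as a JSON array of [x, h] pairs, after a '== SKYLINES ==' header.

== SKYLINES ==
[[18,14],[19,0]]
[[17,2],[18,14],[19,2],[23,0]]
[[17,2],[18,14],[19,2],[23,17],[26,0]]
[[17,2],[18,14],[19,2],[23,17],[26,14],[30,0]]
[[17,12],[18,14],[19,2],[23,17],[26,14],[30,0]]
[[17,12],[18,14],[19,2],[23,17],[26,14],[30,0],[43,14],[47,0]]
[[17,12],[18,14],[19,2],[23,17],[26,14],[30,1],[33,0],[43,14],[47,0]]
[[17,12],[18,14],[19,2],[23,17],[26,14],[30,1],[33,0],[43,14],[47,0]]
[[3,19],[7,0],[17,12],[18,14],[19,2],[23,17],[26,14],[30,1],[33,0],[43,14],[47,0]]
[[3,19],[7,0],[17,12],[18,14],[19,2],[23,17],[26,14],[30,1],[33,0],[43,14],[47,0]]
[[3,19],[7,0],[17,12],[18,14],[19,2],[23,17],[26,14],[30,1],[33,0],[43,14],[47,0]]
[[3,19],[7,2],[17,12],[18,14],[19,2],[23,17],[26,14],[30,1],[33,0],[43,14],[47,0]]
[[3,19],[7,2],[17,12],[18,14],[19,2],[23,17],[26,14],[30,1],[33,0],[43,14],[47,0]]
[[3,19],[7,2],[17,12],[18,14],[19,2],[23,17],[26,14],[30,10],[36,0],[43,14],[47,0]]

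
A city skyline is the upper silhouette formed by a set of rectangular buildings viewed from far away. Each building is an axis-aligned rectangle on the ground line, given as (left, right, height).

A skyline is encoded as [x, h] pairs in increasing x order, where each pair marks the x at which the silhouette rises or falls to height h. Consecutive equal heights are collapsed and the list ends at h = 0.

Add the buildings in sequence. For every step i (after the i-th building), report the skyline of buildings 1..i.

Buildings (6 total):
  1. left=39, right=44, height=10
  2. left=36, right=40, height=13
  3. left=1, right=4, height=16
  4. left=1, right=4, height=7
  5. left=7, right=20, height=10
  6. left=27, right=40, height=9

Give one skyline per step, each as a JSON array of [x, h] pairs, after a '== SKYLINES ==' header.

== SKYLINES ==
[[39,10],[44,0]]
[[36,13],[40,10],[44,0]]
[[1,16],[4,0],[36,13],[40,10],[44,0]]
[[1,16],[4,0],[36,13],[40,10],[44,0]]
[[1,16],[4,0],[7,10],[20,0],[36,13],[40,10],[44,0]]
[[1,16],[4,0],[7,10],[20,0],[27,9],[36,13],[40,10],[44,0]]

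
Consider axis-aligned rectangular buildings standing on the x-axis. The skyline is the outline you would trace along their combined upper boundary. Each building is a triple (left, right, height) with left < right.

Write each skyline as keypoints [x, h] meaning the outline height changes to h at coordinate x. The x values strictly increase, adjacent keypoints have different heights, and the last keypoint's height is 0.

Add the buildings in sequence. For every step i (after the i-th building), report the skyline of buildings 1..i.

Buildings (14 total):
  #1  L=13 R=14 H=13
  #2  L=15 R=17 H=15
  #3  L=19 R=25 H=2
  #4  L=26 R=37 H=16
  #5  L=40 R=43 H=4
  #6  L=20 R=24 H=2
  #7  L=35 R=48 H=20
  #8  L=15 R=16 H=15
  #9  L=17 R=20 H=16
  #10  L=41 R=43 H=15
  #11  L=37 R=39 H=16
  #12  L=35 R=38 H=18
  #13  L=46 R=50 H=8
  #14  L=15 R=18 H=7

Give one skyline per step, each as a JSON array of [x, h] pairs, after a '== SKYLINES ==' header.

== SKYLINES ==
[[13,13],[14,0]]
[[13,13],[14,0],[15,15],[17,0]]
[[13,13],[14,0],[15,15],[17,0],[19,2],[25,0]]
[[13,13],[14,0],[15,15],[17,0],[19,2],[25,0],[26,16],[37,0]]
[[13,13],[14,0],[15,15],[17,0],[19,2],[25,0],[26,16],[37,0],[40,4],[43,0]]
[[13,13],[14,0],[15,15],[17,0],[19,2],[25,0],[26,16],[37,0],[40,4],[43,0]]
[[13,13],[14,0],[15,15],[17,0],[19,2],[25,0],[26,16],[35,20],[48,0]]
[[13,13],[14,0],[15,15],[17,0],[19,2],[25,0],[26,16],[35,20],[48,0]]
[[13,13],[14,0],[15,15],[17,16],[20,2],[25,0],[26,16],[35,20],[48,0]]
[[13,13],[14,0],[15,15],[17,16],[20,2],[25,0],[26,16],[35,20],[48,0]]
[[13,13],[14,0],[15,15],[17,16],[20,2],[25,0],[26,16],[35,20],[48,0]]
[[13,13],[14,0],[15,15],[17,16],[20,2],[25,0],[26,16],[35,20],[48,0]]
[[13,13],[14,0],[15,15],[17,16],[20,2],[25,0],[26,16],[35,20],[48,8],[50,0]]
[[13,13],[14,0],[15,15],[17,16],[20,2],[25,0],[26,16],[35,20],[48,8],[50,0]]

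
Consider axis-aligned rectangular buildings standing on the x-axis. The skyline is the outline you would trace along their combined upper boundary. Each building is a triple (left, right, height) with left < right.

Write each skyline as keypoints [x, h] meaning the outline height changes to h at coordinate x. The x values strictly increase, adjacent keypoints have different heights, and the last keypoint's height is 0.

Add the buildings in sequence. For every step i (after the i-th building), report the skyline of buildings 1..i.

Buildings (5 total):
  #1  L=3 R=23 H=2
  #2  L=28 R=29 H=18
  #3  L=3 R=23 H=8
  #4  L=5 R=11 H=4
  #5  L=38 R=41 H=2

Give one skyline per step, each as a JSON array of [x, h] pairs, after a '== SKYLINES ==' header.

== SKYLINES ==
[[3,2],[23,0]]
[[3,2],[23,0],[28,18],[29,0]]
[[3,8],[23,0],[28,18],[29,0]]
[[3,8],[23,0],[28,18],[29,0]]
[[3,8],[23,0],[28,18],[29,0],[38,2],[41,0]]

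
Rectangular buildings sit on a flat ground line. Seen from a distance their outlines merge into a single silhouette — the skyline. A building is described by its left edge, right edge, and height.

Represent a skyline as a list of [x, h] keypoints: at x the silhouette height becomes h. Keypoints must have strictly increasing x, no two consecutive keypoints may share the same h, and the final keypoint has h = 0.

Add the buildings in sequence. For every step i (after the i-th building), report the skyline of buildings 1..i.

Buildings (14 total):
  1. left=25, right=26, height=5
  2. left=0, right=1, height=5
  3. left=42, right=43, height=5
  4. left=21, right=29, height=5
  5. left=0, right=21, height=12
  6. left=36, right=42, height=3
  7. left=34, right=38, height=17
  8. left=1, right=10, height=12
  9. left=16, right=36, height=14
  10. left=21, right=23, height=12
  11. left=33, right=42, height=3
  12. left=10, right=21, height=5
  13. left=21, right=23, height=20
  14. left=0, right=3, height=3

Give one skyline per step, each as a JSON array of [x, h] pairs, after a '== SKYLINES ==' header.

== SKYLINES ==
[[25,5],[26,0]]
[[0,5],[1,0],[25,5],[26,0]]
[[0,5],[1,0],[25,5],[26,0],[42,5],[43,0]]
[[0,5],[1,0],[21,5],[29,0],[42,5],[43,0]]
[[0,12],[21,5],[29,0],[42,5],[43,0]]
[[0,12],[21,5],[29,0],[36,3],[42,5],[43,0]]
[[0,12],[21,5],[29,0],[34,17],[38,3],[42,5],[43,0]]
[[0,12],[21,5],[29,0],[34,17],[38,3],[42,5],[43,0]]
[[0,12],[16,14],[34,17],[38,3],[42,5],[43,0]]
[[0,12],[16,14],[34,17],[38,3],[42,5],[43,0]]
[[0,12],[16,14],[34,17],[38,3],[42,5],[43,0]]
[[0,12],[16,14],[34,17],[38,3],[42,5],[43,0]]
[[0,12],[16,14],[21,20],[23,14],[34,17],[38,3],[42,5],[43,0]]
[[0,12],[16,14],[21,20],[23,14],[34,17],[38,3],[42,5],[43,0]]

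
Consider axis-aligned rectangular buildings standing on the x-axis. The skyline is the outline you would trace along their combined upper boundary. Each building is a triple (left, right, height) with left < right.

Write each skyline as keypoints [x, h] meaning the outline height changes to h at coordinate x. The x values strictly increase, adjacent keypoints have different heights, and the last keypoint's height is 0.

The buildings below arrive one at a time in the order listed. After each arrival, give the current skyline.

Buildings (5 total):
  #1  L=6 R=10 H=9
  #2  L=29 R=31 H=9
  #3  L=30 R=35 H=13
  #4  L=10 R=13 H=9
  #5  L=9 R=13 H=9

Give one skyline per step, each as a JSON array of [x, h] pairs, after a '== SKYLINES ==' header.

== SKYLINES ==
[[6,9],[10,0]]
[[6,9],[10,0],[29,9],[31,0]]
[[6,9],[10,0],[29,9],[30,13],[35,0]]
[[6,9],[13,0],[29,9],[30,13],[35,0]]
[[6,9],[13,0],[29,9],[30,13],[35,0]]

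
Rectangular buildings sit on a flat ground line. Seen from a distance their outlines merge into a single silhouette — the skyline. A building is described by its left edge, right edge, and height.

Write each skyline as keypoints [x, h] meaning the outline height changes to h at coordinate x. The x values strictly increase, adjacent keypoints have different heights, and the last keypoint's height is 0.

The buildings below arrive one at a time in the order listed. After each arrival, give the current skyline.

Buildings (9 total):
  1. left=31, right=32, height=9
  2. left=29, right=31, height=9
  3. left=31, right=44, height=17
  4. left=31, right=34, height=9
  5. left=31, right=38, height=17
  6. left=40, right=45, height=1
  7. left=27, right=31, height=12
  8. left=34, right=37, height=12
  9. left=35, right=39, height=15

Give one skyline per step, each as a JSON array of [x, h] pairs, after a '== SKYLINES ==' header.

== SKYLINES ==
[[31,9],[32,0]]
[[29,9],[32,0]]
[[29,9],[31,17],[44,0]]
[[29,9],[31,17],[44,0]]
[[29,9],[31,17],[44,0]]
[[29,9],[31,17],[44,1],[45,0]]
[[27,12],[31,17],[44,1],[45,0]]
[[27,12],[31,17],[44,1],[45,0]]
[[27,12],[31,17],[44,1],[45,0]]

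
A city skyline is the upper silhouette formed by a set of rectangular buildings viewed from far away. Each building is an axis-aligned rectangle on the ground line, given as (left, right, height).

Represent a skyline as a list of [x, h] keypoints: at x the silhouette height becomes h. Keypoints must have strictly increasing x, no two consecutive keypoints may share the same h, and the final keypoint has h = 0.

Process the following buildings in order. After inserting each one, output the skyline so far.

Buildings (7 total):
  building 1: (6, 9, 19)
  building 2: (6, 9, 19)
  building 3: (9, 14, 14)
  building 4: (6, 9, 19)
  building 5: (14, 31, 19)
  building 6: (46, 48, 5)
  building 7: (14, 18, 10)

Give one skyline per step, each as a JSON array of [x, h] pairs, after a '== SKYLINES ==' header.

== SKYLINES ==
[[6,19],[9,0]]
[[6,19],[9,0]]
[[6,19],[9,14],[14,0]]
[[6,19],[9,14],[14,0]]
[[6,19],[9,14],[14,19],[31,0]]
[[6,19],[9,14],[14,19],[31,0],[46,5],[48,0]]
[[6,19],[9,14],[14,19],[31,0],[46,5],[48,0]]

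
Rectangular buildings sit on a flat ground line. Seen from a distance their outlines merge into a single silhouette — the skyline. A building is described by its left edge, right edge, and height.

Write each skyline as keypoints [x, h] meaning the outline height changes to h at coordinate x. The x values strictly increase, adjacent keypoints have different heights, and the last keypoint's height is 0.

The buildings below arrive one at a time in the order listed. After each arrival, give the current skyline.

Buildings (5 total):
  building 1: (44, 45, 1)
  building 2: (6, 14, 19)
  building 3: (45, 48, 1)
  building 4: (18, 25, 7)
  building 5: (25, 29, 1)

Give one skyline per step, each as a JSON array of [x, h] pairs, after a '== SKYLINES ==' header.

== SKYLINES ==
[[44,1],[45,0]]
[[6,19],[14,0],[44,1],[45,0]]
[[6,19],[14,0],[44,1],[48,0]]
[[6,19],[14,0],[18,7],[25,0],[44,1],[48,0]]
[[6,19],[14,0],[18,7],[25,1],[29,0],[44,1],[48,0]]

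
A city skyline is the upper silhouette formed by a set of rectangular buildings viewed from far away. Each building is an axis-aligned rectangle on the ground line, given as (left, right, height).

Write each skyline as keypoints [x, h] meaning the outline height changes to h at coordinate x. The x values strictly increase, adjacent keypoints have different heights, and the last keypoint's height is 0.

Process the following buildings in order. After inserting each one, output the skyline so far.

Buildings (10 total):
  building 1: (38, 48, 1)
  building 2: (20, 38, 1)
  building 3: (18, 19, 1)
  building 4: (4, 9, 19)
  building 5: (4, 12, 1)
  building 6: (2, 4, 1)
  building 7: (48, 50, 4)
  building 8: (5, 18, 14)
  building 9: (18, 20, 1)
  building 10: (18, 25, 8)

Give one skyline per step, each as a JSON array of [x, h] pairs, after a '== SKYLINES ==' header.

== SKYLINES ==
[[38,1],[48,0]]
[[20,1],[48,0]]
[[18,1],[19,0],[20,1],[48,0]]
[[4,19],[9,0],[18,1],[19,0],[20,1],[48,0]]
[[4,19],[9,1],[12,0],[18,1],[19,0],[20,1],[48,0]]
[[2,1],[4,19],[9,1],[12,0],[18,1],[19,0],[20,1],[48,0]]
[[2,1],[4,19],[9,1],[12,0],[18,1],[19,0],[20,1],[48,4],[50,0]]
[[2,1],[4,19],[9,14],[18,1],[19,0],[20,1],[48,4],[50,0]]
[[2,1],[4,19],[9,14],[18,1],[48,4],[50,0]]
[[2,1],[4,19],[9,14],[18,8],[25,1],[48,4],[50,0]]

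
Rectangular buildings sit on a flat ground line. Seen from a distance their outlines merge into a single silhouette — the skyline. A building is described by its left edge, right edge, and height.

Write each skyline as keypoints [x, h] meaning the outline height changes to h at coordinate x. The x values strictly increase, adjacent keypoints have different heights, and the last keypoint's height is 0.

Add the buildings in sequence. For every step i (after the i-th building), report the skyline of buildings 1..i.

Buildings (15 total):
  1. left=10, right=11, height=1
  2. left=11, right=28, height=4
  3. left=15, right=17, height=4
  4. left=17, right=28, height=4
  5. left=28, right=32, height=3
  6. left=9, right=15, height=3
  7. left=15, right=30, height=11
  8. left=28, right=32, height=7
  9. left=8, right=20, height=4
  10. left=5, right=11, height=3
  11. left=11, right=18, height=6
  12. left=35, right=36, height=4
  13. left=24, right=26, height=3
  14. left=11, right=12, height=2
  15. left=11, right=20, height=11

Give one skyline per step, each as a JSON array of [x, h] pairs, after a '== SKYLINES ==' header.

== SKYLINES ==
[[10,1],[11,0]]
[[10,1],[11,4],[28,0]]
[[10,1],[11,4],[28,0]]
[[10,1],[11,4],[28,0]]
[[10,1],[11,4],[28,3],[32,0]]
[[9,3],[11,4],[28,3],[32,0]]
[[9,3],[11,4],[15,11],[30,3],[32,0]]
[[9,3],[11,4],[15,11],[30,7],[32,0]]
[[8,4],[15,11],[30,7],[32,0]]
[[5,3],[8,4],[15,11],[30,7],[32,0]]
[[5,3],[8,4],[11,6],[15,11],[30,7],[32,0]]
[[5,3],[8,4],[11,6],[15,11],[30,7],[32,0],[35,4],[36,0]]
[[5,3],[8,4],[11,6],[15,11],[30,7],[32,0],[35,4],[36,0]]
[[5,3],[8,4],[11,6],[15,11],[30,7],[32,0],[35,4],[36,0]]
[[5,3],[8,4],[11,11],[30,7],[32,0],[35,4],[36,0]]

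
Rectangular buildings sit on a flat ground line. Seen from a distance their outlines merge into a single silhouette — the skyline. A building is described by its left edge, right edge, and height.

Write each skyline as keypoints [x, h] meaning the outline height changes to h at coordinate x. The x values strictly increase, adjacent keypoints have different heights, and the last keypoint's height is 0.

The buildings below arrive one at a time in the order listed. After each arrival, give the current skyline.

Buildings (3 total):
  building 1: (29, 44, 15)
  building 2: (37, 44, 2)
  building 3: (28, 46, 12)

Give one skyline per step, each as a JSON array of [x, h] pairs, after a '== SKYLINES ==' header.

== SKYLINES ==
[[29,15],[44,0]]
[[29,15],[44,0]]
[[28,12],[29,15],[44,12],[46,0]]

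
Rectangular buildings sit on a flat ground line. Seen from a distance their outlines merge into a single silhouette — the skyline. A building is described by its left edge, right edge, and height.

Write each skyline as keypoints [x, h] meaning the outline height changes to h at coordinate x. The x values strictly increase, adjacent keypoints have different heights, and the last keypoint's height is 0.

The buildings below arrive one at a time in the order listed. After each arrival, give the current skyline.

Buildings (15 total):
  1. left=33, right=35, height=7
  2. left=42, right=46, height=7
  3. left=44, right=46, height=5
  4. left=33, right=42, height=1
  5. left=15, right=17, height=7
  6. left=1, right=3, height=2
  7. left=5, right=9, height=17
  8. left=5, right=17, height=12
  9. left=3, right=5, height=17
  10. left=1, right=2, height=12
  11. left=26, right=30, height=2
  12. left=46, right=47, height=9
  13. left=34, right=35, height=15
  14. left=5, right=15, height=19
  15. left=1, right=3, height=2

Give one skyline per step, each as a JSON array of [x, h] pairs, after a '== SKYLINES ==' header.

== SKYLINES ==
[[33,7],[35,0]]
[[33,7],[35,0],[42,7],[46,0]]
[[33,7],[35,0],[42,7],[46,0]]
[[33,7],[35,1],[42,7],[46,0]]
[[15,7],[17,0],[33,7],[35,1],[42,7],[46,0]]
[[1,2],[3,0],[15,7],[17,0],[33,7],[35,1],[42,7],[46,0]]
[[1,2],[3,0],[5,17],[9,0],[15,7],[17,0],[33,7],[35,1],[42,7],[46,0]]
[[1,2],[3,0],[5,17],[9,12],[17,0],[33,7],[35,1],[42,7],[46,0]]
[[1,2],[3,17],[9,12],[17,0],[33,7],[35,1],[42,7],[46,0]]
[[1,12],[2,2],[3,17],[9,12],[17,0],[33,7],[35,1],[42,7],[46,0]]
[[1,12],[2,2],[3,17],[9,12],[17,0],[26,2],[30,0],[33,7],[35,1],[42,7],[46,0]]
[[1,12],[2,2],[3,17],[9,12],[17,0],[26,2],[30,0],[33,7],[35,1],[42,7],[46,9],[47,0]]
[[1,12],[2,2],[3,17],[9,12],[17,0],[26,2],[30,0],[33,7],[34,15],[35,1],[42,7],[46,9],[47,0]]
[[1,12],[2,2],[3,17],[5,19],[15,12],[17,0],[26,2],[30,0],[33,7],[34,15],[35,1],[42,7],[46,9],[47,0]]
[[1,12],[2,2],[3,17],[5,19],[15,12],[17,0],[26,2],[30,0],[33,7],[34,15],[35,1],[42,7],[46,9],[47,0]]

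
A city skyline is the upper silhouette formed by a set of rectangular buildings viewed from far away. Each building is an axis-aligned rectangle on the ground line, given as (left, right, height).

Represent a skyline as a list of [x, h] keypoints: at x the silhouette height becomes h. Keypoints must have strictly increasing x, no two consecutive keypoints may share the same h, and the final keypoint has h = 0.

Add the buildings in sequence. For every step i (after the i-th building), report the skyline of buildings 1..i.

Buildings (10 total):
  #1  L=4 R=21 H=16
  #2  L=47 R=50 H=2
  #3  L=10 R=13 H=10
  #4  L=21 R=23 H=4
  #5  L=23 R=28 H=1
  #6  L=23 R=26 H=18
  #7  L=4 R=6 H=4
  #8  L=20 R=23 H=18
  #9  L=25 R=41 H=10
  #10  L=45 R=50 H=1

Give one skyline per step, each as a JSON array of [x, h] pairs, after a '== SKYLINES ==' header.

== SKYLINES ==
[[4,16],[21,0]]
[[4,16],[21,0],[47,2],[50,0]]
[[4,16],[21,0],[47,2],[50,0]]
[[4,16],[21,4],[23,0],[47,2],[50,0]]
[[4,16],[21,4],[23,1],[28,0],[47,2],[50,0]]
[[4,16],[21,4],[23,18],[26,1],[28,0],[47,2],[50,0]]
[[4,16],[21,4],[23,18],[26,1],[28,0],[47,2],[50,0]]
[[4,16],[20,18],[26,1],[28,0],[47,2],[50,0]]
[[4,16],[20,18],[26,10],[41,0],[47,2],[50,0]]
[[4,16],[20,18],[26,10],[41,0],[45,1],[47,2],[50,0]]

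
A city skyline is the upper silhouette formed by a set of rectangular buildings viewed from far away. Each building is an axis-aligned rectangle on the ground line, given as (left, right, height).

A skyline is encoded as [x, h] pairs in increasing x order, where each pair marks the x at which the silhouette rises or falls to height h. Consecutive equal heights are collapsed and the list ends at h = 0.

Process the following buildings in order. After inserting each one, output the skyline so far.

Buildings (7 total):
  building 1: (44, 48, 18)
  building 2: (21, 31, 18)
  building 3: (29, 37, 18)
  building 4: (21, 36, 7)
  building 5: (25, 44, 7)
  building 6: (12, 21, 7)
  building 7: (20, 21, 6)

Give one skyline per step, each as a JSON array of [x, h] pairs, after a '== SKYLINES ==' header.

== SKYLINES ==
[[44,18],[48,0]]
[[21,18],[31,0],[44,18],[48,0]]
[[21,18],[37,0],[44,18],[48,0]]
[[21,18],[37,0],[44,18],[48,0]]
[[21,18],[37,7],[44,18],[48,0]]
[[12,7],[21,18],[37,7],[44,18],[48,0]]
[[12,7],[21,18],[37,7],[44,18],[48,0]]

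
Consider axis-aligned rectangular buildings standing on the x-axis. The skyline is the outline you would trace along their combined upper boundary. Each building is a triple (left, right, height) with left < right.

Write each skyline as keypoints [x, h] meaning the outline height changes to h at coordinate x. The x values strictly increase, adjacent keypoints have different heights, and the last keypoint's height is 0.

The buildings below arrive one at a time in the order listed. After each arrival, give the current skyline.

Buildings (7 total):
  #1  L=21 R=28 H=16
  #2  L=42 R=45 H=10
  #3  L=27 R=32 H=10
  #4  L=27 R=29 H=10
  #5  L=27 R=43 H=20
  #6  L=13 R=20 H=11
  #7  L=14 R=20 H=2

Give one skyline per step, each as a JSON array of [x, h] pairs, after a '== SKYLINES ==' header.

== SKYLINES ==
[[21,16],[28,0]]
[[21,16],[28,0],[42,10],[45,0]]
[[21,16],[28,10],[32,0],[42,10],[45,0]]
[[21,16],[28,10],[32,0],[42,10],[45,0]]
[[21,16],[27,20],[43,10],[45,0]]
[[13,11],[20,0],[21,16],[27,20],[43,10],[45,0]]
[[13,11],[20,0],[21,16],[27,20],[43,10],[45,0]]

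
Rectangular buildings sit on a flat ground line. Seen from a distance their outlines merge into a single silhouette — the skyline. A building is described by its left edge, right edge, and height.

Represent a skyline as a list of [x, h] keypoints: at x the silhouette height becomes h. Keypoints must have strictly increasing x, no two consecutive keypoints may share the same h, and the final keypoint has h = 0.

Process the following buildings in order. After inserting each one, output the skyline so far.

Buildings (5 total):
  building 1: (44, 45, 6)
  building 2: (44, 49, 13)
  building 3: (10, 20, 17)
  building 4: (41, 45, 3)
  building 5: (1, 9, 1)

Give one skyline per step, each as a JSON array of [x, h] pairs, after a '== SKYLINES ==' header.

== SKYLINES ==
[[44,6],[45,0]]
[[44,13],[49,0]]
[[10,17],[20,0],[44,13],[49,0]]
[[10,17],[20,0],[41,3],[44,13],[49,0]]
[[1,1],[9,0],[10,17],[20,0],[41,3],[44,13],[49,0]]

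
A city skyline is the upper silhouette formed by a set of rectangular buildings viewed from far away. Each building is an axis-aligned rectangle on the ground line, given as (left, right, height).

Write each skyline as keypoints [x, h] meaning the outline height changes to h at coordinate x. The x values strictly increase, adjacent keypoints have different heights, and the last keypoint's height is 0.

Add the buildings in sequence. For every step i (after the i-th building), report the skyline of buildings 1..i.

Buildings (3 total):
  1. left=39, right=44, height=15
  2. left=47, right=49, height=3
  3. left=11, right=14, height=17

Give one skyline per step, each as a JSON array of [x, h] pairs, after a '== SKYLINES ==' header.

== SKYLINES ==
[[39,15],[44,0]]
[[39,15],[44,0],[47,3],[49,0]]
[[11,17],[14,0],[39,15],[44,0],[47,3],[49,0]]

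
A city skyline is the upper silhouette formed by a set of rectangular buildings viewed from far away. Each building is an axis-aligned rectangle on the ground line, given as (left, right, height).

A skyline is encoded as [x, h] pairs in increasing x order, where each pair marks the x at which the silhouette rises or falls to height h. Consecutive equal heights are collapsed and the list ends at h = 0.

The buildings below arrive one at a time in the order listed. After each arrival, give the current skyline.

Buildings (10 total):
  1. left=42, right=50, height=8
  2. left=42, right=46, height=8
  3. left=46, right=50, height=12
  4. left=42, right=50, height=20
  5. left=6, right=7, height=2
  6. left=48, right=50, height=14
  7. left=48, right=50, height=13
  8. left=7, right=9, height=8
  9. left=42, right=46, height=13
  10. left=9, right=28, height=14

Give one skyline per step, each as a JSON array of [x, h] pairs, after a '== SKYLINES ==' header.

== SKYLINES ==
[[42,8],[50,0]]
[[42,8],[50,0]]
[[42,8],[46,12],[50,0]]
[[42,20],[50,0]]
[[6,2],[7,0],[42,20],[50,0]]
[[6,2],[7,0],[42,20],[50,0]]
[[6,2],[7,0],[42,20],[50,0]]
[[6,2],[7,8],[9,0],[42,20],[50,0]]
[[6,2],[7,8],[9,0],[42,20],[50,0]]
[[6,2],[7,8],[9,14],[28,0],[42,20],[50,0]]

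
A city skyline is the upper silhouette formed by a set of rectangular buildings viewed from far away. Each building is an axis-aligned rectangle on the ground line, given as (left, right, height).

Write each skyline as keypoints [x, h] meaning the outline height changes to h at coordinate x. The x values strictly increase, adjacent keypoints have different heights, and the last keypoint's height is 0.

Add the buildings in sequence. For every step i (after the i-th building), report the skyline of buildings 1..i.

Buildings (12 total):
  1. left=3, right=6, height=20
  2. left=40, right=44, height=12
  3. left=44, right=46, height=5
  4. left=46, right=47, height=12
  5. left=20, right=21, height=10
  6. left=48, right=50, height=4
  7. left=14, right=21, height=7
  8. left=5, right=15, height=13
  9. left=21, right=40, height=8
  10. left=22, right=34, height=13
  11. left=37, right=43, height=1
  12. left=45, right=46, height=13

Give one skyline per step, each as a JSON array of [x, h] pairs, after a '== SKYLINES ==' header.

== SKYLINES ==
[[3,20],[6,0]]
[[3,20],[6,0],[40,12],[44,0]]
[[3,20],[6,0],[40,12],[44,5],[46,0]]
[[3,20],[6,0],[40,12],[44,5],[46,12],[47,0]]
[[3,20],[6,0],[20,10],[21,0],[40,12],[44,5],[46,12],[47,0]]
[[3,20],[6,0],[20,10],[21,0],[40,12],[44,5],[46,12],[47,0],[48,4],[50,0]]
[[3,20],[6,0],[14,7],[20,10],[21,0],[40,12],[44,5],[46,12],[47,0],[48,4],[50,0]]
[[3,20],[6,13],[15,7],[20,10],[21,0],[40,12],[44,5],[46,12],[47,0],[48,4],[50,0]]
[[3,20],[6,13],[15,7],[20,10],[21,8],[40,12],[44,5],[46,12],[47,0],[48,4],[50,0]]
[[3,20],[6,13],[15,7],[20,10],[21,8],[22,13],[34,8],[40,12],[44,5],[46,12],[47,0],[48,4],[50,0]]
[[3,20],[6,13],[15,7],[20,10],[21,8],[22,13],[34,8],[40,12],[44,5],[46,12],[47,0],[48,4],[50,0]]
[[3,20],[6,13],[15,7],[20,10],[21,8],[22,13],[34,8],[40,12],[44,5],[45,13],[46,12],[47,0],[48,4],[50,0]]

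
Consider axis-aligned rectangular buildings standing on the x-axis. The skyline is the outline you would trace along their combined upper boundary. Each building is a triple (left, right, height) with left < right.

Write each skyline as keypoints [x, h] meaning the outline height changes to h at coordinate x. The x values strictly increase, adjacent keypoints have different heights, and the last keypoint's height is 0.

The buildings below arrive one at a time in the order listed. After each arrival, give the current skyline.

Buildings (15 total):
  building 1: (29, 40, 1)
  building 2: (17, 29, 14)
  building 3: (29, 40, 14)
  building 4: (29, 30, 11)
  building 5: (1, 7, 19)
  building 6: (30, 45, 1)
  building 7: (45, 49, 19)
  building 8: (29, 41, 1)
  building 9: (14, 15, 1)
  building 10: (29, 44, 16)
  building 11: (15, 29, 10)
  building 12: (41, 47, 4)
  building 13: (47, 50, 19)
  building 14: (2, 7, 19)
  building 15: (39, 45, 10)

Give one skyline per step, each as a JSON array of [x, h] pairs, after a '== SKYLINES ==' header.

== SKYLINES ==
[[29,1],[40,0]]
[[17,14],[29,1],[40,0]]
[[17,14],[40,0]]
[[17,14],[40,0]]
[[1,19],[7,0],[17,14],[40,0]]
[[1,19],[7,0],[17,14],[40,1],[45,0]]
[[1,19],[7,0],[17,14],[40,1],[45,19],[49,0]]
[[1,19],[7,0],[17,14],[40,1],[45,19],[49,0]]
[[1,19],[7,0],[14,1],[15,0],[17,14],[40,1],[45,19],[49,0]]
[[1,19],[7,0],[14,1],[15,0],[17,14],[29,16],[44,1],[45,19],[49,0]]
[[1,19],[7,0],[14,1],[15,10],[17,14],[29,16],[44,1],[45,19],[49,0]]
[[1,19],[7,0],[14,1],[15,10],[17,14],[29,16],[44,4],[45,19],[49,0]]
[[1,19],[7,0],[14,1],[15,10],[17,14],[29,16],[44,4],[45,19],[50,0]]
[[1,19],[7,0],[14,1],[15,10],[17,14],[29,16],[44,4],[45,19],[50,0]]
[[1,19],[7,0],[14,1],[15,10],[17,14],[29,16],[44,10],[45,19],[50,0]]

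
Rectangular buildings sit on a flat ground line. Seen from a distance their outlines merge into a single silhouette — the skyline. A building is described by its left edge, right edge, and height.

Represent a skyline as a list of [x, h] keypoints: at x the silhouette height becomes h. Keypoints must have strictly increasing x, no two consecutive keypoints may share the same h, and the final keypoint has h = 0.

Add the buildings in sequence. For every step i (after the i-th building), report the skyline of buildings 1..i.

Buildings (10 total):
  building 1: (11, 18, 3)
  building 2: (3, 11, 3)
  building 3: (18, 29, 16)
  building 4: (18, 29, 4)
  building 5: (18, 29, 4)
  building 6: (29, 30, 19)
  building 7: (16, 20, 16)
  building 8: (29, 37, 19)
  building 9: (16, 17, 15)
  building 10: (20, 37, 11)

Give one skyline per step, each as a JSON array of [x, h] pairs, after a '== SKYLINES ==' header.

== SKYLINES ==
[[11,3],[18,0]]
[[3,3],[18,0]]
[[3,3],[18,16],[29,0]]
[[3,3],[18,16],[29,0]]
[[3,3],[18,16],[29,0]]
[[3,3],[18,16],[29,19],[30,0]]
[[3,3],[16,16],[29,19],[30,0]]
[[3,3],[16,16],[29,19],[37,0]]
[[3,3],[16,16],[29,19],[37,0]]
[[3,3],[16,16],[29,19],[37,0]]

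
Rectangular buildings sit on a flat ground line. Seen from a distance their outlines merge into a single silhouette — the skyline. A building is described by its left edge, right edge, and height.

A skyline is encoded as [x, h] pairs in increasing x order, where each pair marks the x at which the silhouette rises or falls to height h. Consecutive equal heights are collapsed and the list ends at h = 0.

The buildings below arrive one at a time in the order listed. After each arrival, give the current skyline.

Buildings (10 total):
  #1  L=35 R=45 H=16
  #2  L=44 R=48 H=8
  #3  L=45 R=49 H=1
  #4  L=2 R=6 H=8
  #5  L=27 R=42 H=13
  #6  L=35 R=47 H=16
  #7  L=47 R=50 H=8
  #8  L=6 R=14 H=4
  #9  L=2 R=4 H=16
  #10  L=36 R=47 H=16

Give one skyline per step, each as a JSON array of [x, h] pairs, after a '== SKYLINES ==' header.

== SKYLINES ==
[[35,16],[45,0]]
[[35,16],[45,8],[48,0]]
[[35,16],[45,8],[48,1],[49,0]]
[[2,8],[6,0],[35,16],[45,8],[48,1],[49,0]]
[[2,8],[6,0],[27,13],[35,16],[45,8],[48,1],[49,0]]
[[2,8],[6,0],[27,13],[35,16],[47,8],[48,1],[49,0]]
[[2,8],[6,0],[27,13],[35,16],[47,8],[50,0]]
[[2,8],[6,4],[14,0],[27,13],[35,16],[47,8],[50,0]]
[[2,16],[4,8],[6,4],[14,0],[27,13],[35,16],[47,8],[50,0]]
[[2,16],[4,8],[6,4],[14,0],[27,13],[35,16],[47,8],[50,0]]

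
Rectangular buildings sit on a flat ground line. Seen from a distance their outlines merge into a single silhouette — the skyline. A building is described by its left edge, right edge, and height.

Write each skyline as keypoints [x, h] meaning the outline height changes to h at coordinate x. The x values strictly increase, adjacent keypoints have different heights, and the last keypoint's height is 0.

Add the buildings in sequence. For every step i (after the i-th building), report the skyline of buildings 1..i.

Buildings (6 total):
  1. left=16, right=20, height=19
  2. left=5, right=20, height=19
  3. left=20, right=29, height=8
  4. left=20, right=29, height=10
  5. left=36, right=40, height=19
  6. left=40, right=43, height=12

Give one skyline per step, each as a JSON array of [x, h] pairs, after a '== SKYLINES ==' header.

== SKYLINES ==
[[16,19],[20,0]]
[[5,19],[20,0]]
[[5,19],[20,8],[29,0]]
[[5,19],[20,10],[29,0]]
[[5,19],[20,10],[29,0],[36,19],[40,0]]
[[5,19],[20,10],[29,0],[36,19],[40,12],[43,0]]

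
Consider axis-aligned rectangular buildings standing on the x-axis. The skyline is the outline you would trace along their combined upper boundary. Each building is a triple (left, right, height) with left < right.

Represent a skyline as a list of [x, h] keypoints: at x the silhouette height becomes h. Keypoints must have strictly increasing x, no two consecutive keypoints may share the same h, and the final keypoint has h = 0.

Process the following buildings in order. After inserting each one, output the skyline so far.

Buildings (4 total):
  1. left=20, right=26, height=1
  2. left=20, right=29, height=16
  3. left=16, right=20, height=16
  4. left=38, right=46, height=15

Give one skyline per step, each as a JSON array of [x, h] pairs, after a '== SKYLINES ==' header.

== SKYLINES ==
[[20,1],[26,0]]
[[20,16],[29,0]]
[[16,16],[29,0]]
[[16,16],[29,0],[38,15],[46,0]]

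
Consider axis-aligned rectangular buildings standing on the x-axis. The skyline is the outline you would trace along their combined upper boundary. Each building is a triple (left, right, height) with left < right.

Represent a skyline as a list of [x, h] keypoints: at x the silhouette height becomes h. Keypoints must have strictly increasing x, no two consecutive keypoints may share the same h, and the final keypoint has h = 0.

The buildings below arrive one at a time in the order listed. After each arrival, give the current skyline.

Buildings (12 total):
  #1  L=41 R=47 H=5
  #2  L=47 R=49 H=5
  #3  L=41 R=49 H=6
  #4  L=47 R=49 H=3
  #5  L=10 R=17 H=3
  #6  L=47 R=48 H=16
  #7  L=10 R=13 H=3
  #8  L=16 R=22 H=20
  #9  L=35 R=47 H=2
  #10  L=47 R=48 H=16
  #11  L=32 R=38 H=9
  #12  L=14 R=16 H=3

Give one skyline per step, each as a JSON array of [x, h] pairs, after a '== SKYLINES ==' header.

== SKYLINES ==
[[41,5],[47,0]]
[[41,5],[49,0]]
[[41,6],[49,0]]
[[41,6],[49,0]]
[[10,3],[17,0],[41,6],[49,0]]
[[10,3],[17,0],[41,6],[47,16],[48,6],[49,0]]
[[10,3],[17,0],[41,6],[47,16],[48,6],[49,0]]
[[10,3],[16,20],[22,0],[41,6],[47,16],[48,6],[49,0]]
[[10,3],[16,20],[22,0],[35,2],[41,6],[47,16],[48,6],[49,0]]
[[10,3],[16,20],[22,0],[35,2],[41,6],[47,16],[48,6],[49,0]]
[[10,3],[16,20],[22,0],[32,9],[38,2],[41,6],[47,16],[48,6],[49,0]]
[[10,3],[16,20],[22,0],[32,9],[38,2],[41,6],[47,16],[48,6],[49,0]]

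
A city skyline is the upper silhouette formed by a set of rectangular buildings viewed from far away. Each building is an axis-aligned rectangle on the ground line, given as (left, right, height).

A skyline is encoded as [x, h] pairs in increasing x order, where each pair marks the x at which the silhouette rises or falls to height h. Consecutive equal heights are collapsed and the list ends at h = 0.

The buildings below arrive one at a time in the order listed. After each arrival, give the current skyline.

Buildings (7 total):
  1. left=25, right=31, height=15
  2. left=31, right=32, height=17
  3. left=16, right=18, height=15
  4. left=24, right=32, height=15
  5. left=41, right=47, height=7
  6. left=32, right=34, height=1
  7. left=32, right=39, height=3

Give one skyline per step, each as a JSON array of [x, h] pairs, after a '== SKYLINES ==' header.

== SKYLINES ==
[[25,15],[31,0]]
[[25,15],[31,17],[32,0]]
[[16,15],[18,0],[25,15],[31,17],[32,0]]
[[16,15],[18,0],[24,15],[31,17],[32,0]]
[[16,15],[18,0],[24,15],[31,17],[32,0],[41,7],[47,0]]
[[16,15],[18,0],[24,15],[31,17],[32,1],[34,0],[41,7],[47,0]]
[[16,15],[18,0],[24,15],[31,17],[32,3],[39,0],[41,7],[47,0]]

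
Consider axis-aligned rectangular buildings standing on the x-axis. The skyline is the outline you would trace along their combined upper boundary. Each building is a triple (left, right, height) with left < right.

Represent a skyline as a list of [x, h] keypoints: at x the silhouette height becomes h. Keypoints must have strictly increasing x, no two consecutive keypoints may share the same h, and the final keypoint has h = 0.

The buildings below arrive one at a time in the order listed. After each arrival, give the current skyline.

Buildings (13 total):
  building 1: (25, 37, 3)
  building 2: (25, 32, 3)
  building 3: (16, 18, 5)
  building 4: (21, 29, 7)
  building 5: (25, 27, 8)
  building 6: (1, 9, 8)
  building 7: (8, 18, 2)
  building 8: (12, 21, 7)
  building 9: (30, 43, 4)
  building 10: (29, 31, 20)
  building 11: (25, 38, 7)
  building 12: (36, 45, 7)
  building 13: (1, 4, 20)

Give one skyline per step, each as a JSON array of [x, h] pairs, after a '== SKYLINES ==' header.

== SKYLINES ==
[[25,3],[37,0]]
[[25,3],[37,0]]
[[16,5],[18,0],[25,3],[37,0]]
[[16,5],[18,0],[21,7],[29,3],[37,0]]
[[16,5],[18,0],[21,7],[25,8],[27,7],[29,3],[37,0]]
[[1,8],[9,0],[16,5],[18,0],[21,7],[25,8],[27,7],[29,3],[37,0]]
[[1,8],[9,2],[16,5],[18,0],[21,7],[25,8],[27,7],[29,3],[37,0]]
[[1,8],[9,2],[12,7],[25,8],[27,7],[29,3],[37,0]]
[[1,8],[9,2],[12,7],[25,8],[27,7],[29,3],[30,4],[43,0]]
[[1,8],[9,2],[12,7],[25,8],[27,7],[29,20],[31,4],[43,0]]
[[1,8],[9,2],[12,7],[25,8],[27,7],[29,20],[31,7],[38,4],[43,0]]
[[1,8],[9,2],[12,7],[25,8],[27,7],[29,20],[31,7],[45,0]]
[[1,20],[4,8],[9,2],[12,7],[25,8],[27,7],[29,20],[31,7],[45,0]]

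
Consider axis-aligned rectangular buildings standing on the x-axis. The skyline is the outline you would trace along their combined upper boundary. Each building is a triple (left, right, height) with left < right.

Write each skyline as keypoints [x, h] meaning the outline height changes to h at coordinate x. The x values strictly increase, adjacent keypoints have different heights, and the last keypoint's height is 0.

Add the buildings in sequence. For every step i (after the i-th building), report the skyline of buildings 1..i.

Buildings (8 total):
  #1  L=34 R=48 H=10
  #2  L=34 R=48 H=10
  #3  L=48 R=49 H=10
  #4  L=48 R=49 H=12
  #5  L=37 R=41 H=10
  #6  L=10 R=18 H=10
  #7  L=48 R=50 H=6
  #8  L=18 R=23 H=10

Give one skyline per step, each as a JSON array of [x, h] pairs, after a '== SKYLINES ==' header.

== SKYLINES ==
[[34,10],[48,0]]
[[34,10],[48,0]]
[[34,10],[49,0]]
[[34,10],[48,12],[49,0]]
[[34,10],[48,12],[49,0]]
[[10,10],[18,0],[34,10],[48,12],[49,0]]
[[10,10],[18,0],[34,10],[48,12],[49,6],[50,0]]
[[10,10],[23,0],[34,10],[48,12],[49,6],[50,0]]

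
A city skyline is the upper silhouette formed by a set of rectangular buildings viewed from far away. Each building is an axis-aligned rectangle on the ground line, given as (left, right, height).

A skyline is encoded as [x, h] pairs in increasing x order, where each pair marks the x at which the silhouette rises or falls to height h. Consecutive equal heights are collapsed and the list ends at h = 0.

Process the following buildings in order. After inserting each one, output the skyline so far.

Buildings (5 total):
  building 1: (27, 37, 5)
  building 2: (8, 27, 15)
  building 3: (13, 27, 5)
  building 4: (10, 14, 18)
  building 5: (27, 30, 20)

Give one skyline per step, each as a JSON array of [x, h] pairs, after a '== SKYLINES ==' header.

== SKYLINES ==
[[27,5],[37,0]]
[[8,15],[27,5],[37,0]]
[[8,15],[27,5],[37,0]]
[[8,15],[10,18],[14,15],[27,5],[37,0]]
[[8,15],[10,18],[14,15],[27,20],[30,5],[37,0]]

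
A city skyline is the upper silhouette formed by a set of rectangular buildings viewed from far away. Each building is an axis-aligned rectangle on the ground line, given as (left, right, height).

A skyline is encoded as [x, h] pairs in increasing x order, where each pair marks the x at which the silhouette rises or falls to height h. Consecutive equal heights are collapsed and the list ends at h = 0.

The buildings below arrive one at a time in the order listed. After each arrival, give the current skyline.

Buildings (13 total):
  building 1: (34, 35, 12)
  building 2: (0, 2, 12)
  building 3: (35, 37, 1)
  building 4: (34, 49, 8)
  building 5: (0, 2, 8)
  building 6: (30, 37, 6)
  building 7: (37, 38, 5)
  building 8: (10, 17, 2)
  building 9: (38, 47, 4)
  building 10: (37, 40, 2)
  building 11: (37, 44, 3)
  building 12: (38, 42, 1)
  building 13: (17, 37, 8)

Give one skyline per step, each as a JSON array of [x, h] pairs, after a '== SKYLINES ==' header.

== SKYLINES ==
[[34,12],[35,0]]
[[0,12],[2,0],[34,12],[35,0]]
[[0,12],[2,0],[34,12],[35,1],[37,0]]
[[0,12],[2,0],[34,12],[35,8],[49,0]]
[[0,12],[2,0],[34,12],[35,8],[49,0]]
[[0,12],[2,0],[30,6],[34,12],[35,8],[49,0]]
[[0,12],[2,0],[30,6],[34,12],[35,8],[49,0]]
[[0,12],[2,0],[10,2],[17,0],[30,6],[34,12],[35,8],[49,0]]
[[0,12],[2,0],[10,2],[17,0],[30,6],[34,12],[35,8],[49,0]]
[[0,12],[2,0],[10,2],[17,0],[30,6],[34,12],[35,8],[49,0]]
[[0,12],[2,0],[10,2],[17,0],[30,6],[34,12],[35,8],[49,0]]
[[0,12],[2,0],[10,2],[17,0],[30,6],[34,12],[35,8],[49,0]]
[[0,12],[2,0],[10,2],[17,8],[34,12],[35,8],[49,0]]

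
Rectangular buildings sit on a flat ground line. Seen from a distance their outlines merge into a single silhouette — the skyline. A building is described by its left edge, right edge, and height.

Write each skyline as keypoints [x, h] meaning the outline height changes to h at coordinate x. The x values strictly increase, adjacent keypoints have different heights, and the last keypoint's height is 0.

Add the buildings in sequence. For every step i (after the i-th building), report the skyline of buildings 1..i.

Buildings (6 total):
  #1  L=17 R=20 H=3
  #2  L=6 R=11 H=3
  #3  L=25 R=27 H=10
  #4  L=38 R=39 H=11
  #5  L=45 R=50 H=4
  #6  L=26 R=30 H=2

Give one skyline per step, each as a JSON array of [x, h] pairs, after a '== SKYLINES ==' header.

== SKYLINES ==
[[17,3],[20,0]]
[[6,3],[11,0],[17,3],[20,0]]
[[6,3],[11,0],[17,3],[20,0],[25,10],[27,0]]
[[6,3],[11,0],[17,3],[20,0],[25,10],[27,0],[38,11],[39,0]]
[[6,3],[11,0],[17,3],[20,0],[25,10],[27,0],[38,11],[39,0],[45,4],[50,0]]
[[6,3],[11,0],[17,3],[20,0],[25,10],[27,2],[30,0],[38,11],[39,0],[45,4],[50,0]]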